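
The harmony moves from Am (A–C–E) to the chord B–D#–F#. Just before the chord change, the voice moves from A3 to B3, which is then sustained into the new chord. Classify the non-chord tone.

B3 is an anticipation.

The harmony at that moment is A minor triad (A, C, E); B3 is not a chord tone.
It is approached by step up from A3 and then sustained as the same pitch into the next harmony.
Arriving early and becoming a chord tone when the harmony changes — an anticipation.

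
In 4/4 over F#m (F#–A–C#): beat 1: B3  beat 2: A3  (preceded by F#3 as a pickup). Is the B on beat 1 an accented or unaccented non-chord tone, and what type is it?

The harmony at that moment is F# minor triad (F#, A, C#); B3 is not a chord tone.
It is approached by leap up from F#3 and left by step down to A3.
Leap in, step out — an appoggiatura.
It falls on the downbeat, so it is accented.

Accented appoggiatura.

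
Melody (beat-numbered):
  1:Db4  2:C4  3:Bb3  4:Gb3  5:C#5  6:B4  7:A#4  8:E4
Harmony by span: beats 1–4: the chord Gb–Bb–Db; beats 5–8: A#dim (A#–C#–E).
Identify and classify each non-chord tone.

The harmony at that moment is Gb major triad (Gb, Bb, Db); C4 is not a chord tone.
It is approached by step down from Db4 and left by step down to Bb3.
Step in, step out in the same direction — a passing tone.
The harmony at that moment is A# diminished triad (A#, C#, E); B4 is not a chord tone.
It is approached by step down from C#5 and left by step down to A#4.
Step in, step out in the same direction — a passing tone.

C4 (beat 2) — passing tone; B4 (beat 6) — passing tone.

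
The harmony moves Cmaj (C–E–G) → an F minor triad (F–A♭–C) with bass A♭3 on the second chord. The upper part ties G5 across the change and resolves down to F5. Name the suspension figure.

7–6 suspension.

At the second chord the bass is A♭3. The suspended G5 lies a seventh above the bass; after resolving down by step to F5, the interval above the bass becomes a sixth.
Suspension figures are named by those two intervals: 7–6.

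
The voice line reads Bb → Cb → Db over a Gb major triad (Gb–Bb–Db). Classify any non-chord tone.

Cb is a passing tone.

The harmony at that moment is Gb major triad (Gb, Bb, Db); Cb is not a chord tone.
It is approached by step up from Bb and left by step up to Db.
Step in, step out in the same direction — a passing tone.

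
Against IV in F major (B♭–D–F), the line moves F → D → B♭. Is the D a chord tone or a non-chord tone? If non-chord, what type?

Bb major triad contains B♭, D, F; D is the third, so it is a chord tone.

Chord tone (the third of Bb major triad).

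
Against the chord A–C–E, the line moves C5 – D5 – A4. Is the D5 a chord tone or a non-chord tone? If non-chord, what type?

Non-chord tone — an escape tone.

The harmony at that moment is A minor triad (A, C, E); D5 is not a chord tone.
It is approached by step up from C5 and left by leap down to A4.
Step in, leap out — an escape tone.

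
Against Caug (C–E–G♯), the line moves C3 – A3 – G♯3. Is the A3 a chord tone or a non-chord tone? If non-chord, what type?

The harmony at that moment is C augmented triad (C, E, G♯); A3 is not a chord tone.
It is approached by leap up from C3 and left by step down to G♯3.
Leap in, step out — an appoggiatura.

Non-chord tone — an appoggiatura.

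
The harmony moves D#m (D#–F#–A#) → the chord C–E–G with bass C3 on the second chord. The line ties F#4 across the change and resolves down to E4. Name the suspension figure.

4–3 suspension.

At the second chord the bass is C3. The suspended F#4 lies a fourth above the bass; after resolving down by step to E4, the interval above the bass becomes a third.
Suspension figures are named by those two intervals: 4–3.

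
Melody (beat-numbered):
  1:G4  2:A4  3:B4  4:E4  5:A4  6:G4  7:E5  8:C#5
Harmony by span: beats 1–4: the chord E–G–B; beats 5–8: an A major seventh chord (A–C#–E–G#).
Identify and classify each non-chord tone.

The harmony at that moment is E minor triad (E, G, B); A4 is not a chord tone.
It is approached by step up from G4 and left by step up to B4.
Step in, step out in the same direction — a passing tone.
The harmony at that moment is A major seventh chord (A, C#, E, G#); G4 is not a chord tone.
It is approached by step down from A4 and left by leap up to E5.
Step in, leap out — an escape tone.

A4 (beat 2) — passing tone; G4 (beat 6) — escape tone.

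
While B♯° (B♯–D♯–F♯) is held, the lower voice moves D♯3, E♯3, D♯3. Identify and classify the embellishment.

E♯3 is a neighbor tone.

The harmony at that moment is B♯ diminished triad (B♯, D♯, F♯); E♯3 is not a chord tone.
It is approached by step up from D♯3 and left by step down to D♯3.
Step away and step back to the same note — a neighbor tone (upper neighbor).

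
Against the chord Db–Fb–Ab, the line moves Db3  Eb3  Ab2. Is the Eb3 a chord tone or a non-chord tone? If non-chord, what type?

The harmony at that moment is Db minor triad (Db, Fb, Ab); Eb3 is not a chord tone.
It is approached by step up from Db3 and left by leap down to Ab2.
Step in, leap out — an escape tone.

Non-chord tone — an escape tone.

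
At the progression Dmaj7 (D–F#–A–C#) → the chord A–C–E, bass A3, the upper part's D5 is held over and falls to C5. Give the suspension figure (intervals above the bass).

4–3 suspension.

At the second chord the bass is A3. The suspended D5 lies a fourth above the bass; after resolving down by step to C5, the interval above the bass becomes a third.
Suspension figures are named by those two intervals: 4–3.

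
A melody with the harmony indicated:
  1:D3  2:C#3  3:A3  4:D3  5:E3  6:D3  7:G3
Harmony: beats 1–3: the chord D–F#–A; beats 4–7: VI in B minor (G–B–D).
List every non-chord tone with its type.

The harmony at that moment is D major triad (D, F#, A); C#3 is not a chord tone.
It is approached by step down from D3 and left by leap up to A3.
Step in, leap out — an escape tone.
The harmony at that moment is G major triad (G, B, D); E3 is not a chord tone.
It is approached by step up from D3 and left by step down to D3.
Step away and step back to the same note — a neighbor tone (upper neighbor).

C#3 (beat 2) — escape tone; E3 (beat 5) — neighbor tone.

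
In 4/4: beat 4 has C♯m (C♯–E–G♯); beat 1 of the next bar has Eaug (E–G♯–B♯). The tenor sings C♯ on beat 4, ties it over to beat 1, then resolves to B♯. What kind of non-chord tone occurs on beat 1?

Suspension.

The harmony at that moment is E augmented triad (E, G♯, B♯); C♯ is not a chord tone.
It is held over (the same pitch as the preceding C♯) and left by step down to B♯.
Held over from the previous chord and resolving down by step — a suspension.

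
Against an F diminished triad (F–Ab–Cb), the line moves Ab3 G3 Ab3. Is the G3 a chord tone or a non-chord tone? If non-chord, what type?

The harmony at that moment is F diminished triad (F, Ab, Cb); G3 is not a chord tone.
It is approached by step down from Ab3 and left by step up to Ab3.
Step away and step back to the same note — a neighbor tone (lower neighbor).

Non-chord tone — a neighbor tone.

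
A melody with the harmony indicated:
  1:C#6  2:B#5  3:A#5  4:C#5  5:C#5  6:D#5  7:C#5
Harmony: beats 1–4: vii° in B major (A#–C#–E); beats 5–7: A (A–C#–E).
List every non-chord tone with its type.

B#5 (beat 2) — passing tone; D#5 (beat 6) — neighbor tone.

The harmony at that moment is A# diminished triad (A#, C#, E); B#5 is not a chord tone.
It is approached by step down from C#6 and left by step down to A#5.
Step in, step out in the same direction — a passing tone.
The harmony at that moment is A major triad (A, C#, E); D#5 is not a chord tone.
It is approached by step up from C#5 and left by step down to C#5.
Step away and step back to the same note — a neighbor tone (upper neighbor).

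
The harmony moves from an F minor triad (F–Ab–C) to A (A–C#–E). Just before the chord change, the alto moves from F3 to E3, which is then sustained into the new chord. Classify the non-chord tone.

E3 is an anticipation.

The harmony at that moment is F minor triad (F, Ab, C); E3 is not a chord tone.
It is approached by step down from F3 and then sustained as the same pitch into the next harmony.
Arriving early and becoming a chord tone when the harmony changes — an anticipation.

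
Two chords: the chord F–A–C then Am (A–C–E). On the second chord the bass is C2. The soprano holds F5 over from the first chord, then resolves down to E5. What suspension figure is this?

4–3 suspension.

At the second chord the bass is C2. The suspended F5 lies a fourth above the bass; after resolving down by step to E5, the interval above the bass becomes a third.
Suspension figures are named by those two intervals: 4–3.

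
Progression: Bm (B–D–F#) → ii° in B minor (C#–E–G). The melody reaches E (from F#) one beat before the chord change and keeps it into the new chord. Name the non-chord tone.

E is an anticipation.

The harmony at that moment is B minor triad (B, D, F#); E is not a chord tone.
It is approached by step down from F# and then sustained as the same pitch into the next harmony.
Arriving early and becoming a chord tone when the harmony changes — an anticipation.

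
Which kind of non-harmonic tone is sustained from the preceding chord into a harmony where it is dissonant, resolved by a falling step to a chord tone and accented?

Suspension.

Approach: by preparation — the pitch is first a chord tone, then held (tied or repeated) while the harmony changes under it. Departure: down by step. Metric position: strong.
A prepared dissonance that resolves downward by step — a suspension. (The same figure resolving upward would be a retardation.)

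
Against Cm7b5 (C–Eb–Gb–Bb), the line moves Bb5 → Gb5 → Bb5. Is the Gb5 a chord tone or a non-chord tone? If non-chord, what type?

Chord tone (the fifth of C half-diminished seventh chord).

C half-diminished seventh chord contains C, Eb, Gb, Bb; Gb is the fifth, so it is a chord tone.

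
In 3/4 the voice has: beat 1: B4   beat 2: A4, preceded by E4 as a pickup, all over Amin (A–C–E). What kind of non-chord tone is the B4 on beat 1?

Appoggiatura.

The harmony at that moment is A minor triad (A, C, E); B4 is not a chord tone.
It is approached by leap up from E4 and left by step down to A4.
Leap in, step out, metrically accented — an appoggiatura.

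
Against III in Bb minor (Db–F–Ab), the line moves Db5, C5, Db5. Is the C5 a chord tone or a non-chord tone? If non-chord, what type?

The harmony at that moment is Db major triad (Db, F, Ab); C5 is not a chord tone.
It is approached by step down from Db5 and left by step up to Db5.
Step away and step back to the same note — a neighbor tone (lower neighbor).

Non-chord tone — a neighbor tone.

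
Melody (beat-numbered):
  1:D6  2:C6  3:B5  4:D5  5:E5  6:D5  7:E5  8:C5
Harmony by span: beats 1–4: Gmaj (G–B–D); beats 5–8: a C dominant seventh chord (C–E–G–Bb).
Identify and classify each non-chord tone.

C6 (beat 2) — passing tone; D5 (beat 6) — neighbor tone.

The harmony at that moment is G major triad (G, B, D); C6 is not a chord tone.
It is approached by step down from D6 and left by step down to B5.
Step in, step out in the same direction — a passing tone.
The harmony at that moment is C dominant seventh chord (C, E, G, Bb); D5 is not a chord tone.
It is approached by step down from E5 and left by step up to E5.
Step away and step back to the same note — a neighbor tone (lower neighbor).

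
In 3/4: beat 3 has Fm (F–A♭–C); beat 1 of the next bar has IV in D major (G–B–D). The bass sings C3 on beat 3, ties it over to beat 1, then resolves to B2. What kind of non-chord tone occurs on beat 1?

Suspension.

The harmony at that moment is G major triad (G, B, D); C3 is not a chord tone.
It is held over (the same pitch as the preceding C3) and left by step down to B2.
Held over from the previous chord and resolving down by step — a suspension.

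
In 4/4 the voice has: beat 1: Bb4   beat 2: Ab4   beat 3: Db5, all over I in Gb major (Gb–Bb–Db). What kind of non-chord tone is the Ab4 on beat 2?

The harmony at that moment is Gb major triad (Gb, Bb, Db); Ab4 is not a chord tone.
It is approached by step down from Bb4 and left by leap up to Db5.
Step in, leap out, on a weak beat — an escape tone.

Escape tone.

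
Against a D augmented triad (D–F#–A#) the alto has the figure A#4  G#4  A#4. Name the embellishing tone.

The harmony at that moment is D augmented triad (D, F#, A#); G#4 is not a chord tone.
It is approached by step down from A#4 and left by step up to A#4.
Step away and step back to the same note — a neighbor tone (lower neighbor).

G#4 is a neighbor tone.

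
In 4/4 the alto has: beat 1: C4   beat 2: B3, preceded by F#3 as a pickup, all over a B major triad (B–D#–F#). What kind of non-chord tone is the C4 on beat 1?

The harmony at that moment is B major triad (B, D#, F#); C4 is not a chord tone.
It is approached by leap up from F#3 and left by step down to B3.
Leap in, step out, metrically accented — an appoggiatura.

Appoggiatura.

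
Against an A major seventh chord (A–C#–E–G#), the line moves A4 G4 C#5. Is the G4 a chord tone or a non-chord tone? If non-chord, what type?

The harmony at that moment is A major seventh chord (A, C#, E, G#); G4 is not a chord tone.
It is approached by step down from A4 and left by leap up to C#5.
Step in, leap out — an escape tone.

Non-chord tone — an escape tone.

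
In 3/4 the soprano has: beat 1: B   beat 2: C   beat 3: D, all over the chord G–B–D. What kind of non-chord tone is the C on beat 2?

The harmony at that moment is G major triad (G, B, D); C is not a chord tone.
It is approached by step up from B and left by step up to D.
Step in, step out in the same direction — a passing tone.

Passing tone.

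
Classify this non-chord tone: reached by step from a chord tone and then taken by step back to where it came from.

Approach: by step. Departure: by step in the opposite direction, back to the starting pitch.
Stepwise on both sides but reversing to return to the same chord tone — a neighbor tone. (Had it continued onward in the same direction it would be a passing tone instead.)

Neighbor tone.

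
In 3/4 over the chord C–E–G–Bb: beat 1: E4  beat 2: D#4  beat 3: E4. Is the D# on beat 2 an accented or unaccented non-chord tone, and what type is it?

The harmony at that moment is C dominant seventh chord (C, E, G, Bb); D#4 is not a chord tone.
It is approached by step down from E4 and left by step up to E4.
Step away and step back to the same note — a neighbor tone (lower neighbor).
It falls on a weak beat, so it is unaccented.

Unaccented neighbor tone.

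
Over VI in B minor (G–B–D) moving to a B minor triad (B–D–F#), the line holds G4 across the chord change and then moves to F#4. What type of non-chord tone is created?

The harmony at that moment is B minor triad (B, D, F#); G4 is not a chord tone.
It is held over (the same pitch as the preceding G4) and left by step down to F#4.
Held over from the previous chord and resolving down by step — a suspension.

G4 is a suspension.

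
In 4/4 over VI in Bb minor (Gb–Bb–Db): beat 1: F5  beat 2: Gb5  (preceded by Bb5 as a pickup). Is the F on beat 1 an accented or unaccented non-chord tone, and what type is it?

The harmony at that moment is Gb major triad (Gb, Bb, Db); F5 is not a chord tone.
It is approached by leap down from Bb5 and left by step up to Gb5.
Leap in, step out — an appoggiatura.
It falls on the downbeat, so it is accented.

Accented appoggiatura.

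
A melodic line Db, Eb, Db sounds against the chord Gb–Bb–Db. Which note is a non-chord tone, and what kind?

Eb is a neighbor tone.

The harmony at that moment is Gb major triad (Gb, Bb, Db); Eb is not a chord tone.
It is approached by step up from Db and left by step down to Db.
Step away and step back to the same note — a neighbor tone (upper neighbor).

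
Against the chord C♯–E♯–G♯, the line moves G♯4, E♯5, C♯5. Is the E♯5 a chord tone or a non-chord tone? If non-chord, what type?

Chord tone (the third of C# major triad).

C# major triad contains C♯, E♯, G♯; E♯ is the third, so it is a chord tone.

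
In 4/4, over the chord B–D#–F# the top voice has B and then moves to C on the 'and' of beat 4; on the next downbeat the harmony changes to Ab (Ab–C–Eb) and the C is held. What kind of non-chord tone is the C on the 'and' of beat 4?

Anticipation.

The harmony at that moment is B major triad (B, D#, F#); C is not a chord tone.
It is approached by step up from B and then sustained as the same pitch into the next harmony.
Arriving early and becoming a chord tone when the harmony changes — an anticipation.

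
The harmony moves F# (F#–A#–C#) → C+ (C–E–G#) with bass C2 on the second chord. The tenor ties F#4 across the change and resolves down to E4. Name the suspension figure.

At the second chord the bass is C2. The suspended F#4 lies a fourth above the bass; after resolving down by step to E4, the interval above the bass becomes a third.
Suspension figures are named by those two intervals: 4–3.

4–3 suspension.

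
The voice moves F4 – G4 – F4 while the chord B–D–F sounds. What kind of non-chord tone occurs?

G4 is a neighbor tone.

The harmony at that moment is B diminished triad (B, D, F); G4 is not a chord tone.
It is approached by step up from F4 and left by step down to F4.
Step away and step back to the same note — a neighbor tone (upper neighbor).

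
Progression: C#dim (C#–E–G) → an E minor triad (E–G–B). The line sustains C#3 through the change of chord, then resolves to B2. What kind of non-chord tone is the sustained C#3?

The harmony at that moment is E minor triad (E, G, B); C#3 is not a chord tone.
It is held over (the same pitch as the preceding C#3) and left by step down to B2.
Held over from the previous chord and resolving down by step — a suspension.

C#3 is a suspension.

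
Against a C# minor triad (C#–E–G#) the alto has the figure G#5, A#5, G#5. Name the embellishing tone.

A#5 is a neighbor tone.

The harmony at that moment is C# minor triad (C#, E, G#); A#5 is not a chord tone.
It is approached by step up from G#5 and left by step down to G#5.
Step away and step back to the same note — a neighbor tone (upper neighbor).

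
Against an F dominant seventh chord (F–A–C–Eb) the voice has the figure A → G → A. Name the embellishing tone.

The harmony at that moment is F dominant seventh chord (F, A, C, Eb); G is not a chord tone.
It is approached by step down from A and left by step up to A.
Step away and step back to the same note — a neighbor tone (lower neighbor).

G is a neighbor tone.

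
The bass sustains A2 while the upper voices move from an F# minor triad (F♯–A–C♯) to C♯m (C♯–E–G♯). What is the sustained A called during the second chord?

Pedal tone (pedal point).

The harmony at that moment is C♯ minor triad (C♯, E, G♯); A2 is not a chord tone.
It is held over (the same pitch as the preceding A2) and then sustained as the same pitch into the next harmony.
Sustained through a change of harmony — a pedal tone.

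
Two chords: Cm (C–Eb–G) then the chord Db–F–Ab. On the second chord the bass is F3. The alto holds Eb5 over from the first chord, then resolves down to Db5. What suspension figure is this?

7–6 suspension.

At the second chord the bass is F3. The suspended Eb5 lies a seventh above the bass; after resolving down by step to Db5, the interval above the bass becomes a sixth.
Suspension figures are named by those two intervals: 7–6.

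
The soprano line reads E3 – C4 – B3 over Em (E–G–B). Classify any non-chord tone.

C4 is an appoggiatura.

The harmony at that moment is E minor triad (E, G, B); C4 is not a chord tone.
It is approached by leap up from E3 and left by step down to B3.
Leap in, step out — an appoggiatura.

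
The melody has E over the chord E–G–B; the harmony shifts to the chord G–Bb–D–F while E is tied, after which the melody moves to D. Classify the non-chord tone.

E is a suspension.

The harmony at that moment is G minor seventh chord (G, Bb, D, F); E is not a chord tone.
It is held over (the same pitch as the preceding E) and left by step down to D.
Held over from the previous chord and resolving down by step — a suspension.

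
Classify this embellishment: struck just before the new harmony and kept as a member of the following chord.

Approach: ahead of the chord change (typically by step), so it is dissonant against the current harmony. Departure: none — the same pitch is restated or held and is a chord tone of the new harmony.
Dissonant first, consonant once the harmony catches up: the note simply arrives early — an anticipation. (The reverse timing, consonant first and dissonant after the change, would be a suspension or retardation.)

Anticipation.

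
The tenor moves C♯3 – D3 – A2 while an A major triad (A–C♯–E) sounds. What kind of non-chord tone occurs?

The harmony at that moment is A major triad (A, C♯, E); D3 is not a chord tone.
It is approached by step up from C♯3 and left by leap down to A2.
Step in, leap out — an escape tone.

D3 is an escape tone.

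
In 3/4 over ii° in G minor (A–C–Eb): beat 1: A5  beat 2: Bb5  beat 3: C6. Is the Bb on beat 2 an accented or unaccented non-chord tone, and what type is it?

The harmony at that moment is A diminished triad (A, C, Eb); Bb5 is not a chord tone.
It is approached by step up from A5 and left by step up to C6.
Step in, step out in the same direction — a passing tone.
It falls on a weak beat, so it is unaccented.

Unaccented passing tone.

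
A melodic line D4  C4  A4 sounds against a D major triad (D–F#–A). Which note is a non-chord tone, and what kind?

The harmony at that moment is D major triad (D, F#, A); C4 is not a chord tone.
It is approached by step down from D4 and left by leap up to A4.
Step in, leap out — an escape tone.

C4 is an escape tone.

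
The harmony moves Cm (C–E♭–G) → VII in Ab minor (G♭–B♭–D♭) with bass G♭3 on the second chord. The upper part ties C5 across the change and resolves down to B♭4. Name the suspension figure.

4–3 suspension.

At the second chord the bass is G♭3. The suspended C5 lies a fourth above the bass; after resolving down by step to B♭4, the interval above the bass becomes a third.
Suspension figures are named by those two intervals: 4–3.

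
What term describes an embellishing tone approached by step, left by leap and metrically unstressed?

Escape tone.

Approach: by step. Departure: by leap. Metric position: weak.
Step in, leap out, from a weak position — an escape tone (échappée). (It is the mirror image of the appoggiatura, which leaps in and steps out on a strong beat.)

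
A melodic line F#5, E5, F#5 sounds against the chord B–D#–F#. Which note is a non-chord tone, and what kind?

The harmony at that moment is B major triad (B, D#, F#); E5 is not a chord tone.
It is approached by step down from F#5 and left by step up to F#5.
Step away and step back to the same note — a neighbor tone (lower neighbor).

E5 is a neighbor tone.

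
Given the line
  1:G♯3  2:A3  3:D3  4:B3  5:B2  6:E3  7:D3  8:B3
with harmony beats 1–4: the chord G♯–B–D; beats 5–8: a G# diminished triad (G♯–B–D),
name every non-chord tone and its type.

The harmony at that moment is G♯ diminished triad (G♯, B, D); A3 is not a chord tone.
It is approached by step up from G♯3 and left by leap down to D3.
Step in, leap out — an escape tone.
The harmony at that moment is G♯ diminished triad (G♯, B, D); E3 is not a chord tone.
It is approached by leap up from B2 and left by step down to D3.
Leap in, step out — an appoggiatura.

A3 (beat 2) — escape tone; E3 (beat 6) — appoggiatura.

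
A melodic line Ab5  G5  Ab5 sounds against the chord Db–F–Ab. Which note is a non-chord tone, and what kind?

The harmony at that moment is Db major triad (Db, F, Ab); G5 is not a chord tone.
It is approached by step down from Ab5 and left by step up to Ab5.
Step away and step back to the same note — a neighbor tone (lower neighbor).

G5 is a neighbor tone.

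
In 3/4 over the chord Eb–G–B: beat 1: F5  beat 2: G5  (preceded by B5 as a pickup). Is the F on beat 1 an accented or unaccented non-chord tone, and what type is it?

The harmony at that moment is Eb augmented triad (Eb, G, B); F5 is not a chord tone.
It is approached by leap down from B5 and left by step up to G5.
Leap in, step out — an appoggiatura.
It falls on the downbeat, so it is accented.

Accented appoggiatura.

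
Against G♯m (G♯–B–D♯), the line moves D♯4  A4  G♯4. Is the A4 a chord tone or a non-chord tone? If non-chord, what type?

Non-chord tone — an appoggiatura.

The harmony at that moment is G♯ minor triad (G♯, B, D♯); A4 is not a chord tone.
It is approached by leap up from D♯4 and left by step down to G♯4.
Leap in, step out — an appoggiatura.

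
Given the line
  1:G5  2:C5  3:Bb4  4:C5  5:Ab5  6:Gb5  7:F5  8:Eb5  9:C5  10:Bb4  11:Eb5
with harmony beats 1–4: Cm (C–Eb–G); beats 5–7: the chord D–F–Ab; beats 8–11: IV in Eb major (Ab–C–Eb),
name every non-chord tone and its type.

The harmony at that moment is C minor triad (C, Eb, G); Bb4 is not a chord tone.
It is approached by step down from C5 and left by step up to C5.
Step away and step back to the same note — a neighbor tone (lower neighbor).
The harmony at that moment is D diminished triad (D, F, Ab); Gb5 is not a chord tone.
It is approached by step down from Ab5 and left by step down to F5.
Step in, step out in the same direction — a passing tone.
The harmony at that moment is Ab major triad (Ab, C, Eb); Bb4 is not a chord tone.
It is approached by step down from C5 and left by leap up to Eb5.
Step in, leap out — an escape tone.

Bb4 (beat 3) — neighbor tone; Gb5 (beat 6) — passing tone; Bb4 (beat 10) — escape tone.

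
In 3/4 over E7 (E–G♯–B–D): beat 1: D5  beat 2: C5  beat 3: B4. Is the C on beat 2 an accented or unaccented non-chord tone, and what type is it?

The harmony at that moment is E dominant seventh chord (E, G♯, B, D); C5 is not a chord tone.
It is approached by step down from D5 and left by step down to B4.
Step in, step out in the same direction — a passing tone.
It falls on a weak beat, so it is unaccented.

Unaccented passing tone.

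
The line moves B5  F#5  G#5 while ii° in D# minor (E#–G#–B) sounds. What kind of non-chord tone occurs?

The harmony at that moment is E# diminished triad (E#, G#, B); F#5 is not a chord tone.
It is approached by leap down from B5 and left by step up to G#5.
Leap in, step out — an appoggiatura.

F#5 is an appoggiatura.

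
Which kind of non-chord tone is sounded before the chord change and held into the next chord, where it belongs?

Approach: ahead of the chord change (typically by step), so it is dissonant against the current harmony. Departure: none — the same pitch is restated or held and is a chord tone of the new harmony.
Dissonant first, consonant once the harmony catches up: the note simply arrives early — an anticipation. (The reverse timing, consonant first and dissonant after the change, would be a suspension or retardation.)

Anticipation.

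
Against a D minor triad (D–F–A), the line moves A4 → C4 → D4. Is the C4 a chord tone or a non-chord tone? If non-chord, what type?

The harmony at that moment is D minor triad (D, F, A); C4 is not a chord tone.
It is approached by leap down from A4 and left by step up to D4.
Leap in, step out — an appoggiatura.

Non-chord tone — an appoggiatura.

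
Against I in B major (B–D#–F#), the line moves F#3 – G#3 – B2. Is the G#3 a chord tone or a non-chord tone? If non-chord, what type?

Non-chord tone — an escape tone.

The harmony at that moment is B major triad (B, D#, F#); G#3 is not a chord tone.
It is approached by step up from F#3 and left by leap down to B2.
Step in, leap out — an escape tone.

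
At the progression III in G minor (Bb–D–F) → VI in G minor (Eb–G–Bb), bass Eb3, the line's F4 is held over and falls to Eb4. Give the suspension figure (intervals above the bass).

9–8 suspension.

At the second chord the bass is Eb3. The suspended F4 lies a ninth above the bass; after resolving down by step to Eb4, the interval above the bass becomes an octave.
Suspension figures are named by those two intervals: 9–8.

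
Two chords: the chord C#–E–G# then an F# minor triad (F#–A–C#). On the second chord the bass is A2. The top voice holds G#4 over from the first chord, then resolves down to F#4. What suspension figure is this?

At the second chord the bass is A2. The suspended G#4 lies a seventh above the bass; after resolving down by step to F#4, the interval above the bass becomes a sixth.
Suspension figures are named by those two intervals: 7–6.

7–6 suspension.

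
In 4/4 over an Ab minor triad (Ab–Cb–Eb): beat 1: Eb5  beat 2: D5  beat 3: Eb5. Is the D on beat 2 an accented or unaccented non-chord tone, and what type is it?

Unaccented neighbor tone.

The harmony at that moment is Ab minor triad (Ab, Cb, Eb); D5 is not a chord tone.
It is approached by step down from Eb5 and left by step up to Eb5.
Step away and step back to the same note — a neighbor tone (lower neighbor).
It falls on a weak beat, so it is unaccented.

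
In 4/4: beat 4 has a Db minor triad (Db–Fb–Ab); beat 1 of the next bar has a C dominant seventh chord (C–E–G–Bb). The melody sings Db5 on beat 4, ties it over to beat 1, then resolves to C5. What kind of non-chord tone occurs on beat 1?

Suspension.

The harmony at that moment is C dominant seventh chord (C, E, G, Bb); Db5 is not a chord tone.
It is held over (the same pitch as the preceding Db5) and left by step down to C5.
Held over from the previous chord and resolving down by step — a suspension.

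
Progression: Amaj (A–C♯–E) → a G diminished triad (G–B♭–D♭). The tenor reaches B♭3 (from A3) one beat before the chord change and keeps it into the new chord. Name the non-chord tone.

B♭3 is an anticipation.

The harmony at that moment is A major triad (A, C♯, E); B♭3 is not a chord tone.
It is approached by step up from A3 and then sustained as the same pitch into the next harmony.
Arriving early and becoming a chord tone when the harmony changes — an anticipation.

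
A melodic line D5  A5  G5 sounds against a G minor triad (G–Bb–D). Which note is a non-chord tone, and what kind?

The harmony at that moment is G minor triad (G, Bb, D); A5 is not a chord tone.
It is approached by leap up from D5 and left by step down to G5.
Leap in, step out — an appoggiatura.

A5 is an appoggiatura.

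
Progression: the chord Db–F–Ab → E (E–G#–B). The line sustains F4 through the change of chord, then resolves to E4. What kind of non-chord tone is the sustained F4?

F4 is a suspension.

The harmony at that moment is E major triad (E, G#, B); F4 is not a chord tone.
It is held over (the same pitch as the preceding F4) and left by step down to E4.
Held over from the previous chord and resolving down by step — a suspension.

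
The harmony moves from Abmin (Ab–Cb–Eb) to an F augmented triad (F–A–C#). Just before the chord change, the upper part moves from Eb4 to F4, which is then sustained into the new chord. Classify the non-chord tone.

The harmony at that moment is Ab minor triad (Ab, Cb, Eb); F4 is not a chord tone.
It is approached by step up from Eb4 and then sustained as the same pitch into the next harmony.
Arriving early and becoming a chord tone when the harmony changes — an anticipation.

F4 is an anticipation.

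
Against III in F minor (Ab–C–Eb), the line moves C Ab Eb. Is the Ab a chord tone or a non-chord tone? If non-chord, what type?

Chord tone (the root of Ab major triad).

Ab major triad contains Ab, C, Eb; Ab is the root, so it is a chord tone.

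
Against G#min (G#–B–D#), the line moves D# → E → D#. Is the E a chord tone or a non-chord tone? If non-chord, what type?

The harmony at that moment is G# minor triad (G#, B, D#); E is not a chord tone.
It is approached by step up from D# and left by step down to D#.
Step away and step back to the same note — a neighbor tone (upper neighbor).

Non-chord tone — a neighbor tone.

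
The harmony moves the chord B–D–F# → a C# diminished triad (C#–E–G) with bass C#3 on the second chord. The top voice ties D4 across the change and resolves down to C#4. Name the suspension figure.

At the second chord the bass is C#3. The suspended D4 lies a ninth above the bass; after resolving down by step to C#4, the interval above the bass becomes an octave.
Suspension figures are named by those two intervals: 9–8.

9–8 suspension.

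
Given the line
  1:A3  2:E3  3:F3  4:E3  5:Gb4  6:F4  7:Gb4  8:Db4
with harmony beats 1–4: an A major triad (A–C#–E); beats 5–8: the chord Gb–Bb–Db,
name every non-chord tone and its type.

F3 (beat 3) — neighbor tone; F4 (beat 6) — neighbor tone.

The harmony at that moment is A major triad (A, C#, E); F3 is not a chord tone.
It is approached by step up from E3 and left by step down to E3.
Step away and step back to the same note — a neighbor tone (upper neighbor).
The harmony at that moment is Gb major triad (Gb, Bb, Db); F4 is not a chord tone.
It is approached by step down from Gb4 and left by step up to Gb4.
Step away and step back to the same note — a neighbor tone (lower neighbor).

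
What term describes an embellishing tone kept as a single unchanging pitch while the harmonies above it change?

Pedal tone.

Approach: none. Departure: none — a single pitch is sustained while the chords change around it, passing through harmonies that do not contain it.
No melodic motion at all; the dissonance is created entirely by the moving harmonies against the stationary note — a pedal tone (pedal point).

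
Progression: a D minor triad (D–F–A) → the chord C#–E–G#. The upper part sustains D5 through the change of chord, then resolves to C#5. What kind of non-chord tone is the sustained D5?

The harmony at that moment is C# minor triad (C#, E, G#); D5 is not a chord tone.
It is held over (the same pitch as the preceding D5) and left by step down to C#5.
Held over from the previous chord and resolving down by step — a suspension.

D5 is a suspension.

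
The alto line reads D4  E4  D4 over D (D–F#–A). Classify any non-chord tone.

The harmony at that moment is D major triad (D, F#, A); E4 is not a chord tone.
It is approached by step up from D4 and left by step down to D4.
Step away and step back to the same note — a neighbor tone (upper neighbor).

E4 is a neighbor tone.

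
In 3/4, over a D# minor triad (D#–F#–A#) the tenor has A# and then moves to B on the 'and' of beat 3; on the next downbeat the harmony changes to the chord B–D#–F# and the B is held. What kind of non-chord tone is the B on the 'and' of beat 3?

Anticipation.

The harmony at that moment is D# minor triad (D#, F#, A#); B is not a chord tone.
It is approached by step up from A# and then sustained as the same pitch into the next harmony.
Arriving early and becoming a chord tone when the harmony changes — an anticipation.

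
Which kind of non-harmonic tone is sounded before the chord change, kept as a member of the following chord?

Approach: ahead of the chord change (typically by step), so it is dissonant against the current harmony. Departure: none — the same pitch is restated or held and is a chord tone of the new harmony.
Dissonant first, consonant once the harmony catches up: the note simply arrives early — an anticipation. (The reverse timing, consonant first and dissonant after the change, would be a suspension or retardation.)

Anticipation.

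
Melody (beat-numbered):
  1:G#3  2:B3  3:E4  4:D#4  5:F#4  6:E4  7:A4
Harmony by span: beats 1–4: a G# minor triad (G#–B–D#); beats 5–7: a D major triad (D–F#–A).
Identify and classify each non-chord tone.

E4 (beat 3) — appoggiatura; E4 (beat 6) — escape tone.

The harmony at that moment is G# minor triad (G#, B, D#); E4 is not a chord tone.
It is approached by leap up from B3 and left by step down to D#4.
Leap in, step out — an appoggiatura.
The harmony at that moment is D major triad (D, F#, A); E4 is not a chord tone.
It is approached by step down from F#4 and left by leap up to A4.
Step in, leap out — an escape tone.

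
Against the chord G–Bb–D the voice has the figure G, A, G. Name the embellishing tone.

A is a neighbor tone.

The harmony at that moment is G minor triad (G, Bb, D); A is not a chord tone.
It is approached by step up from G and left by step down to G.
Step away and step back to the same note — a neighbor tone (upper neighbor).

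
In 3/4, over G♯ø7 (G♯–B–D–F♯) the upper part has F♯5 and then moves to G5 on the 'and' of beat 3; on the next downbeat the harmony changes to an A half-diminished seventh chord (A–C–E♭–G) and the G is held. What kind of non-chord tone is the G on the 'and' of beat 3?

Anticipation.

The harmony at that moment is G♯ half-diminished seventh chord (G♯, B, D, F♯); G5 is not a chord tone.
It is approached by step up from F♯5 and then sustained as the same pitch into the next harmony.
Arriving early and becoming a chord tone when the harmony changes — an anticipation.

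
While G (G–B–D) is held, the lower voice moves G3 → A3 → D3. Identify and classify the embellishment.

The harmony at that moment is G major triad (G, B, D); A3 is not a chord tone.
It is approached by step up from G3 and left by leap down to D3.
Step in, leap out — an escape tone.

A3 is an escape tone.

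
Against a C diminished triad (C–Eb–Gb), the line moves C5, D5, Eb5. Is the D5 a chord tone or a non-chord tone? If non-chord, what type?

Non-chord tone — a passing tone.

The harmony at that moment is C diminished triad (C, Eb, Gb); D5 is not a chord tone.
It is approached by step up from C5 and left by step up to Eb5.
Step in, step out in the same direction — a passing tone.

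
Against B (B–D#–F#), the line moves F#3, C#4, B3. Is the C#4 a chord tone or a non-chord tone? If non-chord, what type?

Non-chord tone — an appoggiatura.

The harmony at that moment is B major triad (B, D#, F#); C#4 is not a chord tone.
It is approached by leap up from F#3 and left by step down to B3.
Leap in, step out — an appoggiatura.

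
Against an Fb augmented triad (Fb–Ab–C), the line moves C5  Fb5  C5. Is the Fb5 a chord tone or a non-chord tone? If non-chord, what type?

Chord tone (the root of Fb augmented triad).

Fb augmented triad contains Fb, Ab, C; Fb is the root, so it is a chord tone.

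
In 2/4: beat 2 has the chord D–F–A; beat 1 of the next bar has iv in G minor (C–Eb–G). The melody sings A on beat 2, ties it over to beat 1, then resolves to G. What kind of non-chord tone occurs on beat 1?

The harmony at that moment is C minor triad (C, Eb, G); A is not a chord tone.
It is held over (the same pitch as the preceding A) and left by step down to G.
Held over from the previous chord and resolving down by step — a suspension.

Suspension.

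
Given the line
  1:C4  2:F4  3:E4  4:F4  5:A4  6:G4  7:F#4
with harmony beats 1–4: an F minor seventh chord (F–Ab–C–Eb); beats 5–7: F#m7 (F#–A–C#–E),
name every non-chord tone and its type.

The harmony at that moment is F minor seventh chord (F, Ab, C, Eb); E4 is not a chord tone.
It is approached by step down from F4 and left by step up to F4.
Step away and step back to the same note — a neighbor tone (lower neighbor).
The harmony at that moment is F# minor seventh chord (F#, A, C#, E); G4 is not a chord tone.
It is approached by step down from A4 and left by step down to F#4.
Step in, step out in the same direction — a passing tone.

E4 (beat 3) — neighbor tone; G4 (beat 6) — passing tone.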